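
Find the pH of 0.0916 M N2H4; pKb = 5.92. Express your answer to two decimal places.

pH = 10.52

N2H4 + H2O ⇌ N2H5+ + OH-
Kb = 10^(−5.92) = 1.20 × 10^-6
From the ICE table, Kb = [OH-]²/(0.0916 − [OH-]) = 1.20 × 10^-6.
Since Kb ≪ C₀, [OH-] ≈ √(Kb·C₀) = 3.32 × 10^-4 M.
([OH-]/C₀ = 0.36% < 5%, so the approximation holds.)
pOH = 3.48, so pH = 14.00 − pOH = 10.52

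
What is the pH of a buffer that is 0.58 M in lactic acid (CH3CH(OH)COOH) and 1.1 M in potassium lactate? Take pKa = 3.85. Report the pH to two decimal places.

pH = 4.13

Henderson–Hasselbalch: pH = pKa + log([CH3CH(OH)COO-]/[CH3CH(OH)COOH]) = 3.85 + log(1.1/0.58)
pH = 3.85 + (+0.278) = 4.13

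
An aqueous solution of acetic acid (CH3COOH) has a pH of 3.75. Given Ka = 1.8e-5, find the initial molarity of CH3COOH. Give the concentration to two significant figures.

[H+] = 10^(-3.75) = 1.78 × 10^-4 M = x
Ka = x²/(C₀ − x) ⇒ C₀ = x + x²/Ka
C₀ = 1.78 × 10^-4 + (1.78 × 10^-4)²/(1.8 × 10^-5) = 1.94 × 10^-3 M

C₀ = 1.9 × 10^-3 M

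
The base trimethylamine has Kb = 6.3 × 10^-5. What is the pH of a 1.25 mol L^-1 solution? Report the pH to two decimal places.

(CH3)3N + H2O ⇌ (CH3)3NH+ + OH-
Let x = [OH-] at equilibrium. Kb = x²/(1.25 − x).
Assume x ≪ 1.25: x ≈ √(6.3 × 10^-5 × 1.25) = 8.87 × 10^-3 M
(x/C₀ = 0.71% < 5%, so the approximation holds.)
pOH = 2.05, so pH = 14.00 − pOH = 11.95

pH = 11.95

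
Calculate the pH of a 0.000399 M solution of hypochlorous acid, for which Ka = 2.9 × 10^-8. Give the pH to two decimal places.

pH = 5.47

HOCl ⇌ OCl- + H+
Ka = x²/(0.000399 − x) = 2.9 × 10^-8
Neglecting x in the denominator: x = √(2.9 × 10^-8 × 0.000399) = 3.40 × 10^-6 M
pH = −log[H+] = −log(3.40 × 10^-6) = 5.47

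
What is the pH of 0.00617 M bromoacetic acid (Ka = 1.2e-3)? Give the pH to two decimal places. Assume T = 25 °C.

pH = 2.66

BrCH2COOH ⇌ BrCH2COO- + H+
Ka = [H+]²/(0.00617 − [H+]) = 1.2 × 10^-3
Here C₀/Ka ≈ 5.14, so the small-[H+] approximation fails. Use the quadratic:
[H+] = [−0.0012 + √(0.0012² + 2.96e-05)]/2 = 2.19 × 10^-3 M
pH = −log(2.19 × 10^-3) = 2.66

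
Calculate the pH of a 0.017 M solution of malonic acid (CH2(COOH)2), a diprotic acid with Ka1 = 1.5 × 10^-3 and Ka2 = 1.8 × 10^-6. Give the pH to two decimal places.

pH = 2.36

Since Ka1 ≫ Ka2, the first ionization dominates [H+].
Ka1 = x²/(0.017 − x) = 1.5 × 10^-3
Solving the quadratic: x = (−Ka1 + √(Ka1² + 4·Ka1·C₀))/2 = 4.36 × 10^-3 M
pH = −log(4.36 × 10^-3) = 2.36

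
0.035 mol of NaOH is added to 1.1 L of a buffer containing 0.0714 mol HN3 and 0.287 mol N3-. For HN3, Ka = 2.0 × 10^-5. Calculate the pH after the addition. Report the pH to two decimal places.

After neutralization: n(HN3) = 0.0364 mol, n(N3-) = 0.322 mol.
pKa = −log(2.0 × 10^-5) = 4.699
pH = pKa + log(n_N3-/n_HN3) = 4.699 + log(0.322/0.0364) = 4.699 + (+0.947)

pH = 5.65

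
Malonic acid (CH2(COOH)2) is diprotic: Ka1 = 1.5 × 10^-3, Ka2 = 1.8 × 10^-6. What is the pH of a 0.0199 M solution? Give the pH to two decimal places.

pH = 2.32

Since Ka1 ≫ Ka2, the first ionization dominates [H+].
Ka1 = x²/(0.0199 − x) = 1.5 × 10^-3
Solving the quadratic: x = (−Ka1 + √(Ka1² + 4·Ka1·C₀))/2 = 4.76 × 10^-3 M
pH = −log(4.76 × 10^-3) = 2.32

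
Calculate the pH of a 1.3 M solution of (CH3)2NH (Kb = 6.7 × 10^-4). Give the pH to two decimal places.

(CH3)2NH + H2O ⇌ (CH3)2NH2+ + OH-
Let x = [OH-] at equilibrium. Kb = x²/(1.3 − x).
Assume x ≪ 1.3: x ≈ √(6.7 × 10^-4 × 1.3) = 2.95 × 10^-2 M
pOH = 1.53, so pH = 14.00 − pOH = 12.47

pH = 12.47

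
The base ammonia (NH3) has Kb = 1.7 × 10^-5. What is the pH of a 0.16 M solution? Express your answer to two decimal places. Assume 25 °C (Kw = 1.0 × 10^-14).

pH = 11.22

NH3 + H2O ⇌ NH4+ + OH-
Kb = [OH-]²/(0.16 − [OH-]) = 1.7 × 10^-5
Neglecting [OH-] in the denominator: [OH-] = √(1.7 × 10^-5 × 0.16) = 1.65 × 10^-3 M
Check: 1% ionized — well under 5%, approximation valid.
pOH = −log(1.65 × 10^-3) = 2.78; pH = 14.00 − 2.78 = 11.22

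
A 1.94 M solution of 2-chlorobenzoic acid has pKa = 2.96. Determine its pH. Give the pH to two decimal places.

ClC6H4COOH ⇌ ClC6H4COO- + H+
Ka = 10^(−2.96) = 1.10 × 10^-3
From the ICE table, Ka = [H+]²/(1.94 − [H+]) = 1.10 × 10^-3.
Assume [H+] ≪ 1.94: [H+] ≈ √(1.10 × 10^-3 × 1.94) = 4.62 × 10^-2 M
pH = −log(4.62 × 10^-2) = 1.34

pH = 1.34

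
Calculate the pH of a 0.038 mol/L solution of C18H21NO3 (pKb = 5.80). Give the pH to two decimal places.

pH = 10.39

C18H21NO3 + H2O ⇌ C18H22NO3+ + OH-
Kb = 10^(−5.80) = 1.58 × 10^-6
From the ICE table, Kb = x²/(0.038 − x) = 1.58 × 10^-6.
Neglecting x in the denominator: x = √(1.58 × 10^-6 × 0.038) = 2.45 × 10^-4 M
Check: 0.64% ionized — well under 5%, approximation valid.
pOH = −log(2.45 × 10^-4) = 3.61; pH = 14.00 − 3.61 = 10.39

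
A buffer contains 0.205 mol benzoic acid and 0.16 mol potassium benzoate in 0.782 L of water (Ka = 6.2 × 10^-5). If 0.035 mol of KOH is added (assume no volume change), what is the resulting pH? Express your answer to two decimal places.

After neutralization: n(C6H5COOH) = 0.17 mol, n(C6H5COO-) = 0.195 mol.
pKa = −log(6.2 × 10^-5) = 4.208
Henderson–Hasselbalch with mole ratio 0.195/0.17: pH = 4.208 + (+0.060)

pH = 4.27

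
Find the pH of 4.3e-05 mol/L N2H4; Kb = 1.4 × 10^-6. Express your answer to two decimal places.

pH = 8.85

N2H4 + H2O ⇌ N2H5+ + OH-
From the ICE table, Kb = [OH-]²/(4.3e-05 − [OH-]) = 1.4 × 10^-6.
The 5% rule fails; solving [OH-]² + Kb·[OH-] − Kb·C₀ = 0 exactly:
[OH-] = [−1.4e-06 + √(1.4e-06² + 2.41e-10)]/2 = 7.09 × 10^-6 M
pOH = 5.15, so pH = 14.00 − pOH = 8.85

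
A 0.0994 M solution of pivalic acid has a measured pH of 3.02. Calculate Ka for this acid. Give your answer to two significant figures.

Ka = 9.3 × 10^-6

[H+] = 10^(-3.02) = 9.55 × 10^-4 M
At equilibrium [HA] = 0.0994 − 9.55 × 10^-4 = 9.84 × 10^-2 M
Ka = [H+][A-]/[HA] = (9.55 × 10^-4)² / 9.84 × 10^-2 = 9.3 × 10^-6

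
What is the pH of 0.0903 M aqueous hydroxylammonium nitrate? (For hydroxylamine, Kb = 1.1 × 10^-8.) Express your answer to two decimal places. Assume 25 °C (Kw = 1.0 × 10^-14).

pH = 3.54

NH3OH+ is the conjugate acid of the weak base NH2OH.
Ka = Kw/Kb = 1.0×10^-14 / 1.1 × 10^-8 = 9.09 × 10^-7
Ka = [H+]²/(0.0903 − [H+]) = 9.09 × 10^-7
Since Ka ≪ C₀, [H+] ≈ √(Ka·C₀) = 2.87 × 10^-4 M.
Check: 0.32% ionized — well under 5%, approximation valid.
pH = −log[H+] = −log(2.87 × 10^-4) = 3.54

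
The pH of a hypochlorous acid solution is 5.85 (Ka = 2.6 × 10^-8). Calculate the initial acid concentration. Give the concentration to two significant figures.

[H+] = 10^(-5.85) = 1.41 × 10^-6 M = x
Ka = x²/(C₀ − x) ⇒ C₀ = x + x²/Ka
C₀ = 1.41 × 10^-6 + (1.41 × 10^-6)²/(2.6 × 10^-8) = 7.79 × 10^-5 M

C₀ = 7.8 × 10^-5 M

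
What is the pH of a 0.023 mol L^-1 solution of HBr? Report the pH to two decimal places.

pH = 1.64

HBr is a strong acid and dissociates completely, so [H+] = 0.023 M.
pH = -log(0.023) = 1.64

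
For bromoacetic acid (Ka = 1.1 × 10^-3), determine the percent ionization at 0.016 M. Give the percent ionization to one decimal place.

23.0%

BrCH2COOH ⇌ BrCH2COO- + H+; let x = [H+] at equilibrium.
Solve x² + 0.0011x − 1.76e-05 = 0 → x = 3.68 × 10^-3 M
Fraction ionized = 3.68 × 10^-3 / 0.016 = 0.2300 → 23.0%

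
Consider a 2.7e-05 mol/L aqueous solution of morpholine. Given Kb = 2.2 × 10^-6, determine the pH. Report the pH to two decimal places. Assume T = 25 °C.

C4H8ONH + H2O ⇌ C4H8ONH2+ + OH-
Kb = x²/(2.7e-05 − x) = 2.2 × 10^-6
Here C₀/Kb ≈ 12.3, so the small-x approximation fails. Use the quadratic:
x = (−Kb + √(Kb² + 4·Kb·C₀))/2 = 6.69 × 10^-6 M
pOH = −log(6.69 × 10^-6) = 5.17; pH = 14.00 − 5.17 = 8.83

pH = 8.83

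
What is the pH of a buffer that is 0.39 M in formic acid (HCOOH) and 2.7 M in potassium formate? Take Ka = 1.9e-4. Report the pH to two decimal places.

pKa = −log(1.9 × 10^-4) = 3.721
Using pH = pKa + log([base]/[acid]) with [base]/[acid] = 2.7/0.39:
pH = 3.721 + (+0.840) = 4.56

pH = 4.56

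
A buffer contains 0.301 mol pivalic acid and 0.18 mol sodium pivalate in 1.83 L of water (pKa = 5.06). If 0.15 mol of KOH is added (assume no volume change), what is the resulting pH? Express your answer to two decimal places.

After neutralization: n((CH3)3CCOOH) = 0.151 mol, n((CH3)3CCOO-) = 0.33 mol.
pH = pKa + log([A⁻]/[HA]) = 5.06 + log(0.33/0.151) = 5.06 +0.340

pH = 5.40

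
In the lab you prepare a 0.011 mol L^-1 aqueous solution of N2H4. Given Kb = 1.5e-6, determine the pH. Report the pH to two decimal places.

N2H4 + H2O ⇌ N2H5+ + OH-
Kb = x²/(0.011 − x) = 1.5 × 10^-6
Neglecting x in the denominator: x = √(1.5 × 10^-6 × 0.011) = 1.28 × 10^-4 M
pOH = 3.89, so pH = 14.00 − pOH = 10.11

pH = 10.11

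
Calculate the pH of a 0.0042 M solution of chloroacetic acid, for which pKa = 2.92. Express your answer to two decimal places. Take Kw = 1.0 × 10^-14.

ClCH2COOH ⇌ ClCH2COO- + H+
Ka = 10^(−2.92) = 1.20 × 10^-3
From the ICE table, Ka = [H+]²/(0.0042 − [H+]) = 1.20 × 10^-3.
Here C₀/Ka ≈ 3.5, so the small-[H+] approximation fails. Use the quadratic:
[H+] = [−0.0012 + √(0.0012² + 2.02e-05)]/2 = 1.72 × 10^-3 M
pH = −log[H+] = −log(1.72 × 10^-3) = 2.76

pH = 2.76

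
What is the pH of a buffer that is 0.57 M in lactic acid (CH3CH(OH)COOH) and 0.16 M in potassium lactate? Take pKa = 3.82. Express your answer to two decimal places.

Henderson–Hasselbalch: pH = pKa + log([CH3CH(OH)COO-]/[CH3CH(OH)COOH]) = 3.82 + log(0.16/0.57)
pH = 3.82 + (-0.552) = 3.27

pH = 3.27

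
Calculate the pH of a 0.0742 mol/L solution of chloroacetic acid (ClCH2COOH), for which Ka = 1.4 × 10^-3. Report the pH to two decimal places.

pH = 2.02

ClCH2COOH ⇌ ClCH2COO- + H+
Let x = [H+] at equilibrium. Ka = x²/(0.0742 − x).
x is not negligible relative to C₀; solve x² + 0.0014·x − 0.000104 = 0.
x = [−0.0014 + √(0.0014² + 0.000416)]/2 = 9.52 × 10^-3 M
pH = −log[H+] = −log(9.52 × 10^-3) = 2.02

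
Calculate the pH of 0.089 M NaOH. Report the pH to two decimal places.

NaOH is a strong base; [OH-] = 0.089 M.
pOH = -log(0.089) = 1.05
pH = 14.00 - 1.05 = 12.95

pH = 12.95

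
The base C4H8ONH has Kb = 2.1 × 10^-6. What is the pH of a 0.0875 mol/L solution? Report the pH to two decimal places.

pH = 10.63

C4H8ONH + H2O ⇌ C4H8ONH2+ + OH-
Kb = x²/(0.0875 − x) = 2.1 × 10^-6
Assume x ≪ 0.0875: x ≈ √(2.1 × 10^-6 × 0.0875) = 4.29 × 10^-4 M
pOH = −log(4.29 × 10^-4) = 3.37; pH = 14.00 − 3.37 = 10.63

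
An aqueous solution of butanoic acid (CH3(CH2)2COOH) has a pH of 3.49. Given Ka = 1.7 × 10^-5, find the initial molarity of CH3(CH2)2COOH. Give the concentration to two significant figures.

C₀ = 6.5 × 10^-3 M

[H+] = 10^(-3.49) = 3.24 × 10^-4 M = x
Ka = x²/(C₀ − x) ⇒ C₀ = x + x²/Ka
C₀ = 3.24 × 10^-4 + (3.24 × 10^-4)²/(1.7 × 10^-5) = 6.50 × 10^-3 M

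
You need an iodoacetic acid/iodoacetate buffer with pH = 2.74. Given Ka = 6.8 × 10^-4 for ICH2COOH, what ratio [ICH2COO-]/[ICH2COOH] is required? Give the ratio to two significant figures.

pKa = -log(6.8 × 10^-4) = 3.167
pH = pKa + log(r) ⇒ log(r) = 2.74 − 3.167 = -0.427
r = [ICH2COO-]/[ICH2COOH] = 10^(-0.427) = 0.374

ratio = 0.37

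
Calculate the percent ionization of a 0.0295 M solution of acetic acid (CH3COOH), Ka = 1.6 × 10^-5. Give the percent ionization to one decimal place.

2.3%

CH3COOH ⇌ CH3COO- + H+; let x = [H+] at equilibrium.
x ≈ √(Ka·C₀) = √(1.6 × 10^-5 × 0.0295) = 6.87 × 10^-4 M
Fraction ionized = 6.87 × 10^-4 / 0.0295 = 0.0233 → 2.3%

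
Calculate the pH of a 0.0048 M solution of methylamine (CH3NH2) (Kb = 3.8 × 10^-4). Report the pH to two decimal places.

pH = 11.07

CH3NH2 + H2O ⇌ CH3NH3+ + OH-
From the ICE table, Kb = x²/(0.0048 − x) = 3.8 × 10^-4.
The 5% rule fails; solving x² + Kb·x − Kb·C₀ = 0 exactly:
x = (−Kb + √(Kb² + 4·Kb·C₀))/2 = 1.17 × 10^-3 M
pOH = −log(1.17 × 10^-3) = 2.93; pH = 14.00 − 2.93 = 11.07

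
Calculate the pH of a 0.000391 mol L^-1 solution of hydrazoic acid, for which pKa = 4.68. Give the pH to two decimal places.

HN3 ⇌ N3- + H+
Ka = 10^(−4.68) = 2.09 × 10^-5
From the ICE table, Ka = [H+]²/(0.000391 − [H+]) = 2.09 × 10^-5.
[H+] is not negligible relative to C₀; solve [H+]² + 2.09e-05·[H+] − 8.17e-09 = 0.
[H+] = (−Ka + √(Ka² + 4·Ka·C₀))/2 = 8.06 × 10^-5 M
pH = −log(8.06 × 10^-5) = 4.09

pH = 4.09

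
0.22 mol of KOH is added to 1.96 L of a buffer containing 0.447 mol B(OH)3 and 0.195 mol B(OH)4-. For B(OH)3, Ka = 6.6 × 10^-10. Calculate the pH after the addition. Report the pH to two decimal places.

pH = 9.44

After neutralization: n(B(OH)3) = 0.227 mol, n(B(OH)4-) = 0.415 mol.
pKa = −log(6.6 × 10^-10) = 9.180
pH = pKa + log([A⁻]/[HA]) = 9.180 + log(0.415/0.227) = 9.180 +0.262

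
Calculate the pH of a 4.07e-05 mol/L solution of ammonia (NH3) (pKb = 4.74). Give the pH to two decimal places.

NH3 + H2O ⇌ NH4+ + OH-
Kb = 10^(−4.74) = 1.82 × 10^-5
From the ICE table, Kb = [OH-]²/(4.07e-05 − [OH-]) = 1.82 × 10^-5.
Here C₀/Kb ≈ 2.24, so the small-[OH-] approximation fails. Use the quadratic:
[OH-] = (−Kb + √(Kb² + 4·Kb·C₀))/2 = 1.96 × 10^-5 M
pOH = −log(1.96 × 10^-5) = 4.71; pH = 14.00 − 4.71 = 9.29

pH = 9.29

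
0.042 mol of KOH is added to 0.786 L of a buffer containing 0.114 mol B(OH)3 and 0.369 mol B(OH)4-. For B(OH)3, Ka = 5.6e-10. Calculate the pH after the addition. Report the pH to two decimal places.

After neutralization: n(B(OH)3) = 0.072 mol, n(B(OH)4-) = 0.411 mol.
pKa = −log(5.6 × 10^-10) = 9.252
pH = pKa + log([A⁻]/[HA]) = 9.252 + log(0.411/0.072) = 9.252 +0.757

pH = 10.01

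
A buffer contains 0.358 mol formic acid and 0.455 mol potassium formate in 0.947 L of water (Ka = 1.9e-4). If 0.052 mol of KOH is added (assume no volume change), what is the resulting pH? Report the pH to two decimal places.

OH- converts HCOOH to HCOO-: HCOOH → 0.306 mol, HCOO- → 0.507 mol.
pKa = −log(1.9 × 10^-4) = 3.721
pH = pKa + log([A⁻]/[HA]) = 3.721 + log(0.507/0.306) = 3.721 +0.219

pH = 3.94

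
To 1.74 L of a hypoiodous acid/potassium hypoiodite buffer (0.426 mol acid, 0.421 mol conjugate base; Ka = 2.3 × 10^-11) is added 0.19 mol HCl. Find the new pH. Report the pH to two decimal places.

pH = 10.21

Added H+ converts OI- to HOI: HOI → 0.616 mol, OI- → 0.231 mol.
pKa = −log(2.3 × 10^-11) = 10.638
pH = pKa + log([A⁻]/[HA]) = 10.638 + log(0.231/0.616) = 10.638 -0.426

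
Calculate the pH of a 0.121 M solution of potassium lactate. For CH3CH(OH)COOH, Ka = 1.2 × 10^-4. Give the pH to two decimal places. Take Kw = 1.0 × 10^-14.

pH = 8.50

CH3CH(OH)COO- is the conjugate base of the weak acid CH3CH(OH)COOH.
Kb = Kw/Ka = 1.0×10^-14 / 1.2 × 10^-4 = 8.33 × 10^-11
From the ICE table, Kb = x²/(0.121 − x) = 8.33 × 10^-11.
Since Kb ≪ C₀, x ≈ √(Kb·C₀) = 3.17 × 10^-6 M.
(x/C₀ = 0.0026% < 5%, so the approximation holds.)
pOH = 5.50, so pH = 14.00 − pOH = 8.50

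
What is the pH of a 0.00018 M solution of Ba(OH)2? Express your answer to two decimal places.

pH = 10.56

Ba(OH)2 is a strong base (each formula unit releases 2 OH-); [OH-] = 0.00036 M.
pOH = -log(0.00036) = 3.44
pH = 14.00 - 3.44 = 10.56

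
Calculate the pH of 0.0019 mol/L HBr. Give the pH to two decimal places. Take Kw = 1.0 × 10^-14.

HBr is a strong acid and dissociates completely, so [H+] = 0.0019 M.
pH = -log(0.0019) = 2.72

pH = 2.72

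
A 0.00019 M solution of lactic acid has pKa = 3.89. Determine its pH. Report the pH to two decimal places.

pH = 3.98

CH3CH(OH)COOH ⇌ CH3CH(OH)COO- + H+
Ka = 10^(−3.89) = 1.29 × 10^-4
Let x = [H+] at equilibrium. Ka = x²/(0.00019 − x).
The 5% rule fails; solving x² + Ka·x − Ka·C₀ = 0 exactly:
x = (−Ka + √(Ka² + 4·Ka·C₀))/2 = 1.05 × 10^-4 M
pH = −log[H+] = −log(1.05 × 10^-4) = 3.98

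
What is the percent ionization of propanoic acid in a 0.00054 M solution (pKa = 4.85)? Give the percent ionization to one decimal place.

CH3CH2COOH ⇌ CH3CH2COO- + H+; let x = [H+] at equilibrium.
Ka = 10^(−4.85) = 1.41 × 10^-5
Ka = x²/(C₀ − x); solving the quadratic gives x = 8.05 × 10^-5 M.
% ionization = x/C₀ × 100% = 8.05 × 10^-5/0.00054 × 100% = 14.9%

14.9%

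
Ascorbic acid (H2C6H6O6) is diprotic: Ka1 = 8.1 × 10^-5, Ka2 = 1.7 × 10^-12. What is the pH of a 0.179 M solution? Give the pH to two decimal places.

pH = 2.42

Since Ka1 ≫ Ka2, the first ionization dominates [H+].
Ka1 = x²/(0.179 − x) = 8.1 × 10^-5
x ≈ √(8.1 × 10^-5 × 0.179) = 3.81 × 10^-3 M
pH = −log(3.81 × 10^-3) = 2.42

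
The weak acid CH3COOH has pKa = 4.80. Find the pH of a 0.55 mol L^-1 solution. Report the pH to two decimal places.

pH = 2.53

CH3COOH ⇌ CH3COO- + H+
Ka = 10^(−4.80) = 1.58 × 10^-5
From the ICE table, Ka = x²/(0.55 − x) = 1.58 × 10^-5.
Assume x ≪ 0.55: x ≈ √(1.58 × 10^-5 × 0.55) = 2.95 × 10^-3 M
(x/C₀ = 0.54% < 5%, so the approximation holds.)
pH = −log[H+] = −log(2.95 × 10^-3) = 2.53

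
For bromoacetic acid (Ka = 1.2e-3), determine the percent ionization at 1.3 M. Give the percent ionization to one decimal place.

3.0%

BrCH2COOH ⇌ BrCH2COO- + H+; let x = [H+] at equilibrium.
x ≈ √(Ka·C₀) = √(1.2 × 10^-3 × 1.3) = 3.95 × 10^-2 M
% ionization = x/C₀ × 100% = 3.95 × 10^-2/1.3 × 100% = 3.0%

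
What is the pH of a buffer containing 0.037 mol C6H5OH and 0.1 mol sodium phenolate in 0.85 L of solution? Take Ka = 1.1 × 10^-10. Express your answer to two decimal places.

pKa = −log(1.1 × 10^-10) = 9.959
Henderson–Hasselbalch: pH = pKa + log([C6H5O-]/[C6H5OH]) = 9.959 + log(0.1/0.037)
pH = 9.959 + (+0.432) = 10.39

pH = 10.39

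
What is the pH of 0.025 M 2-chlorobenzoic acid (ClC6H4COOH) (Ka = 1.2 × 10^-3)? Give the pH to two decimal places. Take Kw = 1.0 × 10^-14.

ClC6H4COOH ⇌ ClC6H4COO- + H+
Let x = [H+] at equilibrium. Ka = x²/(0.025 − x).
The 5% rule fails; solving x² + Ka·x − Ka·C₀ = 0 exactly:
x = [−0.0012 + √(0.0012² + 0.00012)]/2 = 4.91 × 10^-3 M
pH = −log[H+] = −log(4.91 × 10^-3) = 2.31

pH = 2.31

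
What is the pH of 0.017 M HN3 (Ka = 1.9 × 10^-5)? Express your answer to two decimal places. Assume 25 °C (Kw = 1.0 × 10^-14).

pH = 3.25

HN3 ⇌ N3- + H+
From the ICE table, Ka = [H+]²/(0.017 − [H+]) = 1.9 × 10^-5.
Neglecting [H+] in the denominator: [H+] = √(1.9 × 10^-5 × 0.017) = 5.68 × 10^-4 M
Check: 3.3% ionized — well under 5%, approximation valid.
pH = −log[H+] = −log(5.68 × 10^-4) = 3.25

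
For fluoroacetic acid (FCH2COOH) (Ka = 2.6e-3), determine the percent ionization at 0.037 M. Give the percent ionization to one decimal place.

23.2%

FCH2COOH ⇌ FCH2COO- + H+; let x = [H+] at equilibrium.
Solve x² + 0.0026x − 9.62e-05 = 0 → x = 8.59 × 10^-3 M
Fraction ionized = 8.59 × 10^-3 / 0.037 = 0.2322 → 23.2%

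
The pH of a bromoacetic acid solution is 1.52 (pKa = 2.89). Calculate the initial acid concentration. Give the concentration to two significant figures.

C₀ = 7.4 × 10^-1 M

[H+] = 10^(-1.52) = 3.02 × 10^-2 M = x
Ka = 10^(−2.89) = 1.29 × 10^-3
Ka = x²/(C₀ − x) ⇒ C₀ = x + x²/Ka
C₀ = 3.02 × 10^-2 + (3.02 × 10^-2)²/(1.29 × 10^-3) = 7.37 × 10^-1 M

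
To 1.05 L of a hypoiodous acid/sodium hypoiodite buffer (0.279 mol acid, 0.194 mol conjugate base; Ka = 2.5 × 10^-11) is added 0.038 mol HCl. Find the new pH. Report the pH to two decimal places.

After neutralization: n(HOI) = 0.317 mol, n(OI-) = 0.156 mol.
pKa = −log(2.5 × 10^-11) = 10.602
pH = pKa + log(n_OI-/n_HOI) = 10.602 + log(0.156/0.317) = 10.602 + (-0.308)

pH = 10.29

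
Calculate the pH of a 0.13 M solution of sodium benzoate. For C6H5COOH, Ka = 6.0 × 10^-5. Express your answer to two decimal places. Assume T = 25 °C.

C6H5COO- is the conjugate base of the weak acid C6H5COOH.
Kb = Kw/Ka = 1.0×10^-14 / 6.0 × 10^-5 = 1.67 × 10^-10
Kb = [OH-]²/(0.13 − [OH-]) = 1.67 × 10^-10
Since Kb ≪ C₀, [OH-] ≈ √(Kb·C₀) = 4.66 × 10^-6 M.
pOH = 5.33, so pH = 14.00 − pOH = 8.67

pH = 8.67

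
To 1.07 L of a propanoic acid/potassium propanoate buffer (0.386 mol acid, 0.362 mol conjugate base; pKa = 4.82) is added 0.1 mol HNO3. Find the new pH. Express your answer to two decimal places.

Added H+ converts CH3CH2COO- to CH3CH2COOH: CH3CH2COOH → 0.486 mol, CH3CH2COO- → 0.262 mol.
Henderson–Hasselbalch with mole ratio 0.262/0.486: pH = 4.82 + (-0.268)

pH = 4.55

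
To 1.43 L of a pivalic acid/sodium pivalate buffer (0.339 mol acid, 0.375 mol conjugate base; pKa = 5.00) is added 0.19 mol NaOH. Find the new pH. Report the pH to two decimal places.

OH- converts (CH3)3CCOOH to (CH3)3CCOO-: (CH3)3CCOOH → 0.149 mol, (CH3)3CCOO- → 0.565 mol.
pH = pKa + log(n_(CH3)3CCOO-/n_(CH3)3CCOOH) = 5.00 + log(0.565/0.149) = 5.00 + (+0.579)

pH = 5.58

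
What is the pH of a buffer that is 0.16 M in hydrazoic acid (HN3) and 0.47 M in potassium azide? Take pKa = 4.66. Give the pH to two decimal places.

pH = 5.13

pH = pKa + log([A⁻]/[HA]) = 4.66 + log(0.47/0.16)
pH = 4.66 + (+0.468) = 5.13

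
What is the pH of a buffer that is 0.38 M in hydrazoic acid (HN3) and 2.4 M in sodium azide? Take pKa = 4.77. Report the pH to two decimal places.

Henderson–Hasselbalch: pH = pKa + log([N3-]/[HN3]) = 4.77 + log(2.4/0.38)
pH = 4.77 + (+0.800) = 5.57

pH = 5.57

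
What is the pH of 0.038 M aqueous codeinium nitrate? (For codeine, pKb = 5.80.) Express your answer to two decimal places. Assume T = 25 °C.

pH = 4.81

C18H22NO3+ is the conjugate acid of the weak base C18H21NO3.
Kb = 10^(−5.80) = 1.58 × 10^-6
Ka = Kw/Kb = 1.0×10^-14 / 1.58 × 10^-6 = 6.33 × 10^-9
From the ICE table, Ka = x²/(0.038 − x) = 6.33 × 10^-9.
Assume x ≪ 0.038: x ≈ √(6.33 × 10^-9 × 0.038) = 1.55 × 10^-5 M
Check: 0.041% ionized — well under 5%, approximation valid.
pH = −log(1.55 × 10^-5) = 4.81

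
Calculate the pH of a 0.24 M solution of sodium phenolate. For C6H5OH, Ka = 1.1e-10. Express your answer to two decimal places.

C6H5O- is the conjugate base of the weak acid C6H5OH.
Kb = Kw/Ka = 1.0×10^-14 / 1.1 × 10^-10 = 9.09 × 10^-5
From the ICE table, Kb = [OH-]²/(0.24 − [OH-]) = 9.09 × 10^-5.
Assume [OH-] ≪ 0.24: [OH-] ≈ √(9.09 × 10^-5 × 0.24) = 4.67 × 10^-3 M
([OH-]/C₀ = 1.9% < 5%, so the approximation holds.)
pOH = −log(4.67 × 10^-3) = 2.33; pH = 14.00 − 2.33 = 11.67

pH = 11.67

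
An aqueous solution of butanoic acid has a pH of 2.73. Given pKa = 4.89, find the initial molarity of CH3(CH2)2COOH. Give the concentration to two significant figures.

C₀ = 2.7 × 10^-1 M

[H+] = 10^(-2.73) = 1.86 × 10^-3 M = x
Ka = 10^(−4.89) = 1.29 × 10^-5
Ka = x²/(C₀ − x) ⇒ C₀ = x + x²/Ka
C₀ = 1.86 × 10^-3 + (1.86 × 10^-3)²/(1.29 × 10^-5) = 2.70 × 10^-1 M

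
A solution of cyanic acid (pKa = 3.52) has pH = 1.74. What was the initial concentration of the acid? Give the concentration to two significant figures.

[H+] = 10^(-1.74) = 1.82 × 10^-2 M = x
Ka = 10^(−3.52) = 3.02 × 10^-4
Ka = x²/(C₀ − x) ⇒ C₀ = x + x²/Ka
C₀ = 1.82 × 10^-2 + (1.82 × 10^-2)²/(3.02 × 10^-4) = 1.12 M

C₀ = 1.1 M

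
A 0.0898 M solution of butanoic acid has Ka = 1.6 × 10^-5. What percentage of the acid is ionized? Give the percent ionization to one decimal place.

CH3(CH2)2COOH ⇌ CH3(CH2)2COO- + H+; let x = [H+] at equilibrium.
x ≈ √(Ka·C₀) = √(1.6 × 10^-5 × 0.0898) = 1.20 × 10^-3 M
% ionization = x/C₀ × 100% = 1.20 × 10^-3/0.0898 × 100% = 1.3%

1.3%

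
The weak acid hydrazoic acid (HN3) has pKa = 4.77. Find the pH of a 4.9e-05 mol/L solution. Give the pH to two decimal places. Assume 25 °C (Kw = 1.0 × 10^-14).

HN3 ⇌ N3- + H+
Ka = 10^(−4.77) = 1.70 × 10^-5
From the ICE table, Ka = [H+]²/(4.9e-05 − [H+]) = 1.70 × 10^-5.
[H+] is not negligible relative to C₀; solve [H+]² + 1.7e-05·[H+] − 8.33e-10 = 0.
[H+] = [−1.7e-05 + √(1.7e-05² + 3.33e-09)]/2 = 2.16 × 10^-5 M
pH = −log(2.16 × 10^-5) = 4.67

pH = 4.67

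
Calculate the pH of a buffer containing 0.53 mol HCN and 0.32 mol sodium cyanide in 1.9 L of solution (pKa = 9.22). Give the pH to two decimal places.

Henderson–Hasselbalch: pH = pKa + log([CN-]/[HCN]) = 9.22 + log(0.32/0.53)
pH = 9.22 + (-0.219) = 9.00

pH = 9.00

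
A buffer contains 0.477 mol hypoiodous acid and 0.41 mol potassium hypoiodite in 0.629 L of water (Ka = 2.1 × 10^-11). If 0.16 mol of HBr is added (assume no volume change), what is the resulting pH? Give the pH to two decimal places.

After neutralization: n(HOI) = 0.637 mol, n(OI-) = 0.25 mol.
pKa = −log(2.1 × 10^-11) = 10.678
pH = pKa + log([A⁻]/[HA]) = 10.678 + log(0.25/0.637) = 10.678 -0.406

pH = 10.27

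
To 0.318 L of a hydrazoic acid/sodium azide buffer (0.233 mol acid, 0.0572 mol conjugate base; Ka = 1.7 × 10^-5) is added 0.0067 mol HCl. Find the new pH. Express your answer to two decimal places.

After neutralization: n(HN3) = 0.24 mol, n(N3-) = 0.0505 mol.
pKa = −log(1.7 × 10^-5) = 4.770
pH = pKa + log(n_N3-/n_HN3) = 4.770 + log(0.0505/0.24) = 4.770 + (-0.677)

pH = 4.09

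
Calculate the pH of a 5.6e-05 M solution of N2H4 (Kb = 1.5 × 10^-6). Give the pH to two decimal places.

pH = 8.93

N2H4 + H2O ⇌ N2H5+ + OH-
From the ICE table, Kb = [OH-]²/(5.6e-05 − [OH-]) = 1.5 × 10^-6.
Here C₀/Kb ≈ 37.3, so the small-[OH-] approximation fails. Use the quadratic:
[OH-] = [−1.5e-06 + √(1.5e-06² + 3.36e-10)]/2 = 8.45 × 10^-6 M
pOH = −log(8.45 × 10^-6) = 5.07; pH = 14.00 − 5.07 = 8.93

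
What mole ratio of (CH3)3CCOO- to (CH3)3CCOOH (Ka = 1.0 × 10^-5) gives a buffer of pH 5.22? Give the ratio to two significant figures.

ratio = 1.7

pKa = -log(1.0 × 10^-5) = 5.000
pH = pKa + log(r) ⇒ log(r) = 5.22 − 5.000 = +0.220
r = [(CH3)3CCOO-]/[(CH3)3CCOOH] = 10^(+0.220) = 1.66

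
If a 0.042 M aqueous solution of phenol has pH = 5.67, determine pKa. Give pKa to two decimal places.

[H+] = 10^(-5.67) = 2.14 × 10^-6 M
At equilibrium [HA] = 0.042 − 2.14 × 10^-6 = 4.20 × 10^-2 M
Ka = [H+][A-]/[HA] = (2.14 × 10^-6)² / 4.20 × 10^-2 = 1.09 × 10^-10
pKa = -log(1.09 × 10^-10) = 9.96

pKa = 9.96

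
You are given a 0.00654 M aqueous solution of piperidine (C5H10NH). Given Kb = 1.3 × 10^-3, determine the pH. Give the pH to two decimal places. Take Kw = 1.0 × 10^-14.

pH = 11.37

C5H10NH + H2O ⇌ C5H10NH2+ + OH-
Kb = [OH-]²/(0.00654 − [OH-]) = 1.3 × 10^-3
Here C₀/Kb ≈ 5.03, so the small-[OH-] approximation fails. Use the quadratic:
[OH-] = (−Kb + √(Kb² + 4·Kb·C₀))/2 = 2.34 × 10^-3 M
pOH = 2.63, so pH = 14.00 − pOH = 11.37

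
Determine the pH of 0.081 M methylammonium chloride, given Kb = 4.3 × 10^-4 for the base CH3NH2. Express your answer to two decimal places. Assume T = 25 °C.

pH = 5.86

CH3NH3+ is the conjugate acid of the weak base CH3NH2.
Ka = Kw/Kb = 1.0×10^-14 / 4.3 × 10^-4 = 2.33 × 10^-11
From the ICE table, Ka = [H+]²/(0.081 − [H+]) = 2.33 × 10^-11.
Assume [H+] ≪ 0.081: [H+] ≈ √(2.33 × 10^-11 × 0.081) = 1.37 × 10^-6 M
pH = −log[H+] = −log(1.37 × 10^-6) = 5.86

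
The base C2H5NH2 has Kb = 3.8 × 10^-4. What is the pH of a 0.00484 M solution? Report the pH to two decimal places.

C2H5NH2 + H2O ⇌ C2H5NH3+ + OH-
Let x = [OH-] at equilibrium. Kb = x²/(0.00484 − x).
x is not negligible relative to C₀; solve x² + 0.00038·x − 1.84e-06 = 0.
x = (−Kb + √(Kb² + 4·Kb·C₀))/2 = 1.18 × 10^-3 M
pOH = −log(1.18 × 10^-3) = 2.93; pH = 14.00 − 2.93 = 11.07

pH = 11.07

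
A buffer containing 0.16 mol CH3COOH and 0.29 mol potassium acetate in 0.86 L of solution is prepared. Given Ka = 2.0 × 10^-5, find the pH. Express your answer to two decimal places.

pH = 4.96

pKa = −log(2.0 × 10^-5) = 4.699
Using pH = pKa + log([base]/[acid]) with [base]/[acid] = 0.29/0.16:
pH = 4.699 + (+0.258) = 4.96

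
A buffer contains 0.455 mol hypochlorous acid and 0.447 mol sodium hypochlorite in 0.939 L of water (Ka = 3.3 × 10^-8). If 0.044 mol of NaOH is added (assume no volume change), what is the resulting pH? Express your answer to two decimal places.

OH- converts HOCl to OCl-: HOCl → 0.411 mol, OCl- → 0.491 mol.
pKa = −log(3.3 × 10^-8) = 7.481
Henderson–Hasselbalch with mole ratio 0.491/0.411: pH = 7.481 + (+0.077)

pH = 7.56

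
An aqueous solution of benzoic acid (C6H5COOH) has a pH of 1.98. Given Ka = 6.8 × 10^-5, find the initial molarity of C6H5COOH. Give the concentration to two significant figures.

C₀ = 1.6 M

[H+] = 10^(-1.98) = 1.05 × 10^-2 M = x
Ka = x²/(C₀ − x) ⇒ C₀ = x + x²/Ka
C₀ = 1.05 × 10^-2 + (1.05 × 10^-2)²/(6.8 × 10^-5) = 1.63 M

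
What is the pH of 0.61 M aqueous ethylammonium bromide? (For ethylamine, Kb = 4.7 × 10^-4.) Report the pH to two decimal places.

pH = 5.44

C2H5NH3+ is the conjugate acid of the weak base C2H5NH2.
Ka = Kw/Kb = 1.0×10^-14 / 4.7 × 10^-4 = 2.13 × 10^-11
Let x = [H+] at equilibrium. Ka = x²/(0.61 − x).
Assume x ≪ 0.61: x ≈ √(2.13 × 10^-11 × 0.61) = 3.60 × 10^-6 M
Check: 0.00059% ionized — well under 5%, approximation valid.
pH = −log[H+] = −log(3.60 × 10^-6) = 5.44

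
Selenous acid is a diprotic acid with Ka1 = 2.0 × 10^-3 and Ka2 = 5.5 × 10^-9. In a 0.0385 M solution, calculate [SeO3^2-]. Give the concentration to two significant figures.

First ionization gives [H+] ≈ [HSeO3-] = 7.83 × 10^-3 M.
Second step: Ka2 = [H+][SeO3^2-]/[HSeO3-] ≈ [SeO3^2-] (since [H+] ≈ [HSeO3-]).
So [SeO3^2-] ≈ Ka2.

5.5 × 10^-9 M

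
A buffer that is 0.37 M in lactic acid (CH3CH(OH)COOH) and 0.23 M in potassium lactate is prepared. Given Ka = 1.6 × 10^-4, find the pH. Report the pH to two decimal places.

pH = 3.59

pKa = −log(1.6 × 10^-4) = 3.796
Henderson–Hasselbalch: pH = pKa + log([CH3CH(OH)COO-]/[CH3CH(OH)COOH]) = 3.796 + log(0.23/0.37)
pH = 3.796 + (-0.206) = 3.59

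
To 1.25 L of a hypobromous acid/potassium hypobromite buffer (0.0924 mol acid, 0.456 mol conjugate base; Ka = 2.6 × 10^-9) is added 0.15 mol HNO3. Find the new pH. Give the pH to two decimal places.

After neutralization: n(HOBr) = 0.242 mol, n(OBr-) = 0.306 mol.
pKa = −log(2.6 × 10^-9) = 8.585
pH = pKa + log([A⁻]/[HA]) = 8.585 + log(0.306/0.242) = 8.585 +0.102

pH = 8.69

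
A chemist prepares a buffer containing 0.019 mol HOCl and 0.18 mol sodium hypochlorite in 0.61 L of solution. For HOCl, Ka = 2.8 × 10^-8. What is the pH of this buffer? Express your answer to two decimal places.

pKa = −log(2.8 × 10^-8) = 7.553
Using pH = pKa + log([base]/[acid]) with [base]/[acid] = 0.18/0.019:
pH = 7.553 + (+0.977) = 8.53

pH = 8.53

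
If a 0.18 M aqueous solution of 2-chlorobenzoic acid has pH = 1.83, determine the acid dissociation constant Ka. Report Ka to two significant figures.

[H+] = 10^(-1.83) = 1.48 × 10^-2 M
At equilibrium [HA] = 0.18 − 1.48 × 10^-2 = 1.65 × 10^-1 M
Ka = [H+][A-]/[HA] = (1.48 × 10^-2)² / 1.65 × 10^-1 = 1.3 × 10^-3

Ka = 1.3 × 10^-3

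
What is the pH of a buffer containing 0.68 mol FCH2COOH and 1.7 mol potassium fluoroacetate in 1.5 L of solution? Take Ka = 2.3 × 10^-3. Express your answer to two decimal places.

pKa = −log(2.3 × 10^-3) = 2.638
Using pH = pKa + log([base]/[acid]) with [base]/[acid] = 1.7/0.68:
pH = 2.638 + (+0.398) = 3.04

pH = 3.04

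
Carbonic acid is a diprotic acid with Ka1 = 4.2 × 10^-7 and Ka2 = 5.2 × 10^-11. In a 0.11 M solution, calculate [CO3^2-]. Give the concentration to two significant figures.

5.2 × 10^-11 M

First ionization gives [H+] ≈ [HCO3-] = 2.15 × 10^-4 M.
Second step: Ka2 = [H+][CO3^2-]/[HCO3-] ≈ [CO3^2-] (since [H+] ≈ [HCO3-]).
So [CO3^2-] ≈ Ka2.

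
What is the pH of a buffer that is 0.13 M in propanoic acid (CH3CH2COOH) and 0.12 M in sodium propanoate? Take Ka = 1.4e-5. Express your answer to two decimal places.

pH = 4.82

pKa = −log(1.4 × 10^-5) = 4.854
pH = pKa + log([A⁻]/[HA]) = 4.854 + log(0.12/0.13)
pH = 4.854 + (-0.035) = 4.82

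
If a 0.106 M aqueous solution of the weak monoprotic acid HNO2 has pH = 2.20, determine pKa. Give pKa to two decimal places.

pKa = 3.40

[H+] = 10^(-2.20) = 6.31 × 10^-3 M
At equilibrium [HA] = 0.106 − 6.31 × 10^-3 = 9.97 × 10^-2 M
Ka = [H+][A-]/[HA] = (6.31 × 10^-3)² / 9.97 × 10^-2 = 3.99 × 10^-4
pKa = -log(3.99 × 10^-4) = 3.40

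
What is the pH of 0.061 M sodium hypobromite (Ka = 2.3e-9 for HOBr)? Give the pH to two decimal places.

OBr- is the conjugate base of the weak acid HOBr.
Kb = Kw/Ka = 1.0×10^-14 / 2.3 × 10^-9 = 4.35 × 10^-6
From the ICE table, Kb = [OH-]²/(0.061 − [OH-]) = 4.35 × 10^-6.
Neglecting [OH-] in the denominator: [OH-] = √(4.35 × 10^-6 × 0.061) = 5.15 × 10^-4 M
pOH = −log(5.15 × 10^-4) = 3.29; pH = 14.00 − 3.29 = 10.71

pH = 10.71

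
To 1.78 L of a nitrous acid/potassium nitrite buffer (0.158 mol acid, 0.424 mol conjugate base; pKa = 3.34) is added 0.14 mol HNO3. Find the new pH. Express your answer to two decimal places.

Added H+ converts NO2- to HNO2: HNO2 → 0.298 mol, NO2- → 0.284 mol.
pH = pKa + log(n_NO2-/n_HNO2) = 3.34 + log(0.284/0.298) = 3.34 + (-0.021)

pH = 3.32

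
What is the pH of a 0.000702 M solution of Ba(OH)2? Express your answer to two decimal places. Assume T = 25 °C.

pH = 11.15

Ba(OH)2 is a strong base (each formula unit releases 2 OH-); [OH-] = 0.0014 M.
pOH = -log(0.0014) = 2.85
pH = 14.00 - 2.85 = 11.15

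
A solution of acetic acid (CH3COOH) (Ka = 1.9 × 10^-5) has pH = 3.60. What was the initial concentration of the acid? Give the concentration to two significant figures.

C₀ = 3.6 × 10^-3 M

[H+] = 10^(-3.60) = 2.51 × 10^-4 M = x
Ka = x²/(C₀ − x) ⇒ C₀ = x + x²/Ka
C₀ = 2.51 × 10^-4 + (2.51 × 10^-4)²/(1.9 × 10^-5) = 3.57 × 10^-3 M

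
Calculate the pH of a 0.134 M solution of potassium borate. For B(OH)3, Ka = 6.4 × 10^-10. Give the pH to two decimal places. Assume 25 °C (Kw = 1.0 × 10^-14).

B(OH)4- is the conjugate base of the weak acid B(OH)3.
Kb = Kw/Ka = 1.0×10^-14 / 6.4 × 10^-10 = 1.56 × 10^-5
From the ICE table, Kb = [OH-]²/(0.134 − [OH-]) = 1.56 × 10^-5.
Assume [OH-] ≪ 0.134: [OH-] ≈ √(1.56 × 10^-5 × 0.134) = 1.45 × 10^-3 M
pOH = 2.84, so pH = 14.00 − pOH = 11.16

pH = 11.16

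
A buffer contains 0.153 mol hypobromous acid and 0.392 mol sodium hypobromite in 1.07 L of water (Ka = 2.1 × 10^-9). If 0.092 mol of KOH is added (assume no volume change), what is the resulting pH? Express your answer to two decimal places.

pH = 9.58

OH- converts HOBr to OBr-: HOBr → 0.061 mol, OBr- → 0.484 mol.
pKa = −log(2.1 × 10^-9) = 8.678
pH = pKa + log(n_OBr-/n_HOBr) = 8.678 + log(0.484/0.061) = 8.678 + (+0.900)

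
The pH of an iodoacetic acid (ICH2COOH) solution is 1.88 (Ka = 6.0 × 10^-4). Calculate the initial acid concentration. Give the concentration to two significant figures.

[H+] = 10^(-1.88) = 1.32 × 10^-2 M = x
Ka = x²/(C₀ − x) ⇒ C₀ = x + x²/Ka
C₀ = 1.32 × 10^-2 + (1.32 × 10^-2)²/(6.0 × 10^-4) = 3.04 × 10^-1 M

C₀ = 3.0 × 10^-1 M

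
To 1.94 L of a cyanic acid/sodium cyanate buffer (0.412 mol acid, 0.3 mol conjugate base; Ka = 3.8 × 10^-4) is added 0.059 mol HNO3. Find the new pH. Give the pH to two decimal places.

After neutralization: n(HOCN) = 0.471 mol, n(OCN-) = 0.241 mol.
pKa = −log(3.8 × 10^-4) = 3.420
pH = pKa + log(n_OCN-/n_HOCN) = 3.420 + log(0.241/0.471) = 3.420 + (-0.291)

pH = 3.13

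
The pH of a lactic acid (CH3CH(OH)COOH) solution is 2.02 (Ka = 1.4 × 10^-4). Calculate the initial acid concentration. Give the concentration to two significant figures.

C₀ = 6.6 × 10^-1 M

[H+] = 10^(-2.02) = 9.55 × 10^-3 M = x
Ka = x²/(C₀ − x) ⇒ C₀ = x + x²/Ka
C₀ = 9.55 × 10^-3 + (9.55 × 10^-3)²/(1.4 × 10^-4) = 6.61 × 10^-1 M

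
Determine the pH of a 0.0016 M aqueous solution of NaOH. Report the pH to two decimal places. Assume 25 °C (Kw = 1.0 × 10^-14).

pH = 11.20

NaOH is a strong base; [OH-] = 0.0016 M.
pOH = -log(0.0016) = 2.80
pH = 14.00 - 2.80 = 11.20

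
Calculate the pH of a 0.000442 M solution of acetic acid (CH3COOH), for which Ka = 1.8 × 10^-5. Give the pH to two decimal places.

CH3COOH ⇌ CH3COO- + H+
Ka = [H+]²/(0.000442 − [H+]) = 1.8 × 10^-5
The 5% rule fails; solving [H+]² + Ka·[H+] − Ka·C₀ = 0 exactly:
[H+] = [−1.8e-05 + √(1.8e-05² + 3.18e-08)]/2 = 8.06 × 10^-5 M
pH = −log(8.06 × 10^-5) = 4.09

pH = 4.09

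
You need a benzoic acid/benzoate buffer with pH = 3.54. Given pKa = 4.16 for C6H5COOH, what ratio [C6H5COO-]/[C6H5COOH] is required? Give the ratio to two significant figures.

pH = pKa + log(r) ⇒ log(r) = 3.54 − 4.16 = -0.62
r = [C6H5COO-]/[C6H5COOH] = 10^(-0.62) = 0.24

ratio = 0.24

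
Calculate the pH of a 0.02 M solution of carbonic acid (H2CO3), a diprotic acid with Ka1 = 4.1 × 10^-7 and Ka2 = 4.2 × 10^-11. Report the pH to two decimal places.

pH = 4.04

Ka1 ≫ Ka2, so treat the first dissociation as the only significant source of H+.
Ka1 = x²/(0.02 − x) = 4.1 × 10^-7
x ≈ √(4.1 × 10^-7 × 0.02) = 9.06 × 10^-5 M
pH = −log(9.06 × 10^-5) = 4.04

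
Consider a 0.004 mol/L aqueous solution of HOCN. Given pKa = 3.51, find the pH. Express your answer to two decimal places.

HOCN ⇌ OCN- + H+
Ka = 10^(−3.51) = 3.09 × 10^-4
From the ICE table, Ka = [H+]²/(0.004 − [H+]) = 3.09 × 10^-4.
[H+] is not negligible relative to C₀; solve [H+]² + 0.000309·[H+] − 1.24e-06 = 0.
[H+] = [−0.000309 + √(0.000309² + 4.94e-06)]/2 = 9.68 × 10^-4 M
pH = −log(9.68 × 10^-4) = 3.01

pH = 3.01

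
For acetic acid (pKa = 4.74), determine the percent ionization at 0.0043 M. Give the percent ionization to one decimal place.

CH3COOH ⇌ CH3COO- + H+; let x = [H+] at equilibrium.
Ka = 10^(−4.74) = 1.82 × 10^-5
Solve x² + 1.82e-05x − 7.83e-08 = 0 → x = 2.71 × 10^-4 M
Fraction ionized = 2.71 × 10^-4 / 0.0043 = 0.0630 → 6.3%

6.3%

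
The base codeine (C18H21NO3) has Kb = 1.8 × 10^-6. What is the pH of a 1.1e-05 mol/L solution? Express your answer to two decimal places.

C18H21NO3 + H2O ⇌ C18H22NO3+ + OH-
From the ICE table, Kb = x²/(1.1e-05 − x) = 1.8 × 10^-6.
x is not negligible relative to C₀; solve x² + 1.8e-06·x − 1.98e-11 = 0.
x = [−1.8e-06 + √(1.8e-06² + 7.92e-11)]/2 = 3.64 × 10^-6 M
pOH = 5.44, so pH = 14.00 − pOH = 8.56

pH = 8.56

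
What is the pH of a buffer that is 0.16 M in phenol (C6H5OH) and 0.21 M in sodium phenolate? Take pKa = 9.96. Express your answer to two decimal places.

pH = 10.08

Using pH = pKa + log([base]/[acid]) with [base]/[acid] = 0.21/0.16:
pH = 9.96 + (+0.118) = 10.08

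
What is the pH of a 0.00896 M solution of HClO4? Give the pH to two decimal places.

HClO4 is a strong acid and dissociates completely, so [H+] = 0.00896 M.
pH = -log(0.00896) = 2.05

pH = 2.05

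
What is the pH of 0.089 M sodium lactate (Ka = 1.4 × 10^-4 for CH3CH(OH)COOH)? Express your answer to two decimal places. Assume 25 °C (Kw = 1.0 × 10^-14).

CH3CH(OH)COO- is the conjugate base of the weak acid CH3CH(OH)COOH.
Kb = Kw/Ka = 1.0×10^-14 / 1.4 × 10^-4 = 7.14 × 10^-11
Kb = [OH-]²/(0.089 − [OH-]) = 7.14 × 10^-11
Since Kb ≪ C₀, [OH-] ≈ √(Kb·C₀) = 2.52 × 10^-6 M.
([OH-]/C₀ = 0.0028% < 5%, so the approximation holds.)
pOH = 5.60, so pH = 14.00 − pOH = 8.40

pH = 8.40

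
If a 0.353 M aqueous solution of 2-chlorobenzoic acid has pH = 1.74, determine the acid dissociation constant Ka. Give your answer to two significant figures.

Ka = 9.9 × 10^-4

[H+] = 10^(-1.74) = 1.82 × 10^-2 M
At equilibrium [HA] = 0.353 − 1.82 × 10^-2 = 3.35 × 10^-1 M
Ka = [H+][A-]/[HA] = (1.82 × 10^-2)² / 3.35 × 10^-1 = 9.9 × 10^-4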